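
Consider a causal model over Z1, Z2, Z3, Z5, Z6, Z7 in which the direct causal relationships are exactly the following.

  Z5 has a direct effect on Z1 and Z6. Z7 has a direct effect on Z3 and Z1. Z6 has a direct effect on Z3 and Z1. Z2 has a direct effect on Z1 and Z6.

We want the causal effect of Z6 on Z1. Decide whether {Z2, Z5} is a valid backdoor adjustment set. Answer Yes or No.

Backdoor paths from Z6 to Z1 (paths whose first edge points into Z6):
  P1: Z6 <- Z2 -> Z1
  P2: Z6 <- Z5 -> Z1
Condition 1 (no descendant of Z6 in the set): holds — descendants of Z6 are {Z1, Z3}; none are in {Z2, Z5}.
Condition 2 (every backdoor path blocked by {Z2, Z5}):
  P1: blocked at fork node Z2 ∈ conditioning set.
  P2: blocked at fork node Z5 ∈ conditioning set.
{Z2, Z5} satisfies the backdoor criterion.

Yes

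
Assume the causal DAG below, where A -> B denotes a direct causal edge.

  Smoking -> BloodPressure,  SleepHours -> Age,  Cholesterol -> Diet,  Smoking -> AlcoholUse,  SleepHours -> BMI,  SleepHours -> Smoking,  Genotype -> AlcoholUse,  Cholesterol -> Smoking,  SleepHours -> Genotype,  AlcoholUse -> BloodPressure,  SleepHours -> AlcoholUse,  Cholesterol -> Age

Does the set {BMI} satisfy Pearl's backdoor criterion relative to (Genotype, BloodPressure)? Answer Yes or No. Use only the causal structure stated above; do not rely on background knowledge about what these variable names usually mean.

No

Backdoor paths from Genotype to BloodPressure (paths whose first edge points into Genotype):
  P1: Genotype <- SleepHours -> Smoking -> AlcoholUse -> BloodPressure
  P2: Genotype <- SleepHours -> Smoking -> BloodPressure
  P3: Genotype <- SleepHours -> Age <- Cholesterol -> Smoking -> AlcoholUse -> BloodPressure
  P4: Genotype <- SleepHours -> Age <- Cholesterol -> Smoking -> BloodPressure
  P5: Genotype <- SleepHours -> AlcoholUse <- Smoking -> BloodPressure
  P6: Genotype <- SleepHours -> AlcoholUse -> BloodPressure
Condition 1 (no descendant of Genotype in the set): holds — descendants of Genotype are {AlcoholUse, BloodPressure}; none are in {BMI}.
Condition 2 (every backdoor path blocked by {BMI}):
  P1: open — no interior node is in the conditioning set.
  P2: open — no interior node is in the conditioning set.
  P3: blocked at collider Age (neither it nor any descendant is in the conditioning set).
  P4: blocked at collider Age (neither it nor any descendant is in the conditioning set).
  P5: blocked at collider AlcoholUse (neither it nor any descendant is in the conditioning set).
  P6: open — no interior node is in the conditioning set.
{BMI} does not satisfy the backdoor criterion.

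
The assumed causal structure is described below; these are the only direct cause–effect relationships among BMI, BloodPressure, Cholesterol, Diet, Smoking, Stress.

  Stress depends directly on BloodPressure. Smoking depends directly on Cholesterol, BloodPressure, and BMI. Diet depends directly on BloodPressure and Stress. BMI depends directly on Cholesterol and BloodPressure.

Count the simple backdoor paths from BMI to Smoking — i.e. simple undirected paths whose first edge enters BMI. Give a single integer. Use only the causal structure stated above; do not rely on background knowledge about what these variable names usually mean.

2

A backdoor path from BMI to Smoking is any simple undirected path whose first edge points into BMI (i.e. leaves BMI via a parent).
Parents of BMI: {BloodPressure, Cholesterol}.
Enumerating:
  P1: BMI <- Cholesterol -> Smoking
  P2: BMI <- BloodPressure -> Smoking
That exhausts the simple backdoor paths. Count: 2.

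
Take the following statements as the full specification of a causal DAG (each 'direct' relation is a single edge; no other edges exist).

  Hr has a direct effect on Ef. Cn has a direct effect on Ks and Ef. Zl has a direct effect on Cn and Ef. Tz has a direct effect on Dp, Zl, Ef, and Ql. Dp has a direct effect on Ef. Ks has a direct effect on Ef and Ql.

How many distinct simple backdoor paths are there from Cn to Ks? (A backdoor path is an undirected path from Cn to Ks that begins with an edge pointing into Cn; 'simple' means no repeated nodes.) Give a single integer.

A backdoor path from Cn to Ks is any simple undirected path whose first edge points into Cn (i.e. leaves Cn via a parent).
Parents of Cn: {Zl}.
Enumerating:
  P1: Cn <- Zl <- Tz -> Dp -> Ef <- Ks
  P2: Cn <- Zl <- Tz -> Ef <- Ks
  P3: Cn <- Zl <- Tz -> Ql <- Ks
  P4: Cn <- Zl -> Ef <- Tz -> Ql <- Ks
  P5: Cn <- Zl -> Ef <- Dp <- Tz -> Ql <- Ks
  P6: Cn <- Zl -> Ef <- Ks
That exhausts the simple backdoor paths. Count: 6.

6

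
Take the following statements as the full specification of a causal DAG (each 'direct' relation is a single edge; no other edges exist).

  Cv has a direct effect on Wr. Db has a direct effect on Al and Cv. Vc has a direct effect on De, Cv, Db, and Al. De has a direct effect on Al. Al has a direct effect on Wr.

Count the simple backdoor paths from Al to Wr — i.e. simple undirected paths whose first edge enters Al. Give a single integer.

6

A backdoor path from Al to Wr is any simple undirected path whose first edge points into Al (i.e. leaves Al via a parent).
Parents of Al: {Db, De, Vc}.
Enumerating:
  P1: Al <- Vc -> Db -> Cv -> Wr
  P2: Al <- Vc -> Cv -> Wr
  P3: Al <- De <- Vc -> Db -> Cv -> Wr
  P4: Al <- De <- Vc -> Cv -> Wr
  P5: Al <- Db <- Vc -> Cv -> Wr
  P6: Al <- Db -> Cv -> Wr
That exhausts the simple backdoor paths. Count: 6.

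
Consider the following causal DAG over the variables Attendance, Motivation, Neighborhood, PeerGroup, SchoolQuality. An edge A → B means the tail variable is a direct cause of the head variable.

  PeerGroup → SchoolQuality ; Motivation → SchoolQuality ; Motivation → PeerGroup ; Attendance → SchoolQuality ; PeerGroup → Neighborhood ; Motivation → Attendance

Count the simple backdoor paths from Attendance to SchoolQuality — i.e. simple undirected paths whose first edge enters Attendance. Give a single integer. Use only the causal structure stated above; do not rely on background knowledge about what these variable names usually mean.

A backdoor path from Attendance to SchoolQuality is any simple undirected path whose first edge points into Attendance (i.e. leaves Attendance via a parent).
Parents of Attendance: {Motivation}.
Enumerating:
  P1: Attendance <- Motivation -> PeerGroup -> SchoolQuality
  P2: Attendance <- Motivation -> SchoolQuality
That exhausts the simple backdoor paths. Count: 2.

2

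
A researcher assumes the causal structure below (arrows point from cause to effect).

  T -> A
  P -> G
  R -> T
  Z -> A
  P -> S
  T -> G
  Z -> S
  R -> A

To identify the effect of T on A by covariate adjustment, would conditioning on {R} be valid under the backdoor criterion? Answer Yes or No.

Backdoor paths from T to A (paths whose first edge points into T):
  P1: T <- R -> A
Condition 1 (no descendant of T in the set): holds — descendants of T are {A, G}; none are in {R}.
Condition 2 (every backdoor path blocked by {R}):
  P1: blocked at fork node R ∈ conditioning set.
{R} satisfies the backdoor criterion.

Yes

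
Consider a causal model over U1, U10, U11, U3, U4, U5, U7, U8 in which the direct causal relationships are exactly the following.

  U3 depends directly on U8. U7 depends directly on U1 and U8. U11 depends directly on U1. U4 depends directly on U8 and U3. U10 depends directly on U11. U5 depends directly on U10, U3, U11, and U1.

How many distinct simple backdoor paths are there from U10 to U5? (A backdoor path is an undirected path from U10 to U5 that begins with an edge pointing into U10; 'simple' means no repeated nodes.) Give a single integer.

A backdoor path from U10 to U5 is any simple undirected path whose first edge points into U10 (i.e. leaves U10 via a parent).
Parents of U10: {U11}.
Enumerating:
  P1: U10 <- U11 <- U1 -> U7 <- U8 -> U3 -> U5
  P2: U10 <- U11 <- U1 -> U7 <- U8 -> U4 <- U3 -> U5
  P3: U10 <- U11 <- U1 -> U5
  P4: U10 <- U11 -> U5
That exhausts the simple backdoor paths. Count: 4.

4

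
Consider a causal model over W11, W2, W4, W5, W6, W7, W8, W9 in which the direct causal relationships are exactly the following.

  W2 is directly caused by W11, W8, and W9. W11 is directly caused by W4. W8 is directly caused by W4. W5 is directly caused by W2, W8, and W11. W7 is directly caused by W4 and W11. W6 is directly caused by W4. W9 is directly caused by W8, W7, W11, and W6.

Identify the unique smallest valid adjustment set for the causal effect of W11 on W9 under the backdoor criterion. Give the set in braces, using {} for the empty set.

{W4}

Variables eligible for adjustment (non-descendants of W11, excluding W11 and W9): {W4, W6, W8}.
Backdoor paths from W11 to W9:
  P1: W11 <- W4 -> W8 -> W9
  P2: W11 <- W4 -> W8 -> W2 <- W9
  P3: W11 <- W4 -> W8 -> W5 <- W2 <- W9
  P4: W11 <- W4 -> W6 -> W9
  P5: W11 <- W4 -> W7 -> W9
The empty set is not sufficient: P1 (W11 <- W4 -> W8 -> W9) has no collider blocking it and no conditioned non-collider, so it is open.
Try {W4}:
  P1: blocked at fork node W4 ∈ conditioning set.
  P2: blocked at fork node W4 ∈ conditioning set.
  P3: blocked at fork node W4 ∈ conditioning set.
  P4: blocked at fork node W4 ∈ conditioning set.
  P5: blocked at fork node W4 ∈ conditioning set.
{W4} contains no descendant of W11 and blocks every backdoor path.
No other singleton works — e.g. {W8} leaves P4 open — so {W4} is the unique smallest valid adjustment set.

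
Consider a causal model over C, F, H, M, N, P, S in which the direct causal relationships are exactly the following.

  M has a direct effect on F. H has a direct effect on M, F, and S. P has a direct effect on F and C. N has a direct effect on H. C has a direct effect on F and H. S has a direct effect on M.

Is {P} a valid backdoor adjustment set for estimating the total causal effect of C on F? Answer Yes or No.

Backdoor paths from C to F (paths whose first edge points into C):
  P1: C <- P -> F
Condition 1 (no descendant of C in the set): holds — descendants of C are {F, H, M, S}; none are in {P}.
Condition 2 (every backdoor path blocked by {P}):
  P1: blocked at fork node P ∈ conditioning set.
{P} satisfies the backdoor criterion.

Yes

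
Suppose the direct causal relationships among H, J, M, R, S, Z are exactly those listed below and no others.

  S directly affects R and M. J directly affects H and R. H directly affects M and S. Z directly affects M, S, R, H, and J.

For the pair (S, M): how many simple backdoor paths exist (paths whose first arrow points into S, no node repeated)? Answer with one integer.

8

A backdoor path from S to M is any simple undirected path whose first edge points into S (i.e. leaves S via a parent).
Parents of S: {H, Z}.
Enumerating:
  P1: S <- Z -> J -> H -> M
  P2: S <- Z -> H -> M
  P3: S <- Z -> M
  P4: S <- Z -> R <- J -> H -> M
  P5: S <- H <- Z -> M
  P6: S <- H <- J <- Z -> M
  P7: S <- H <- J -> R <- Z -> M
  P8: S <- H -> M
That exhausts the simple backdoor paths. Count: 8.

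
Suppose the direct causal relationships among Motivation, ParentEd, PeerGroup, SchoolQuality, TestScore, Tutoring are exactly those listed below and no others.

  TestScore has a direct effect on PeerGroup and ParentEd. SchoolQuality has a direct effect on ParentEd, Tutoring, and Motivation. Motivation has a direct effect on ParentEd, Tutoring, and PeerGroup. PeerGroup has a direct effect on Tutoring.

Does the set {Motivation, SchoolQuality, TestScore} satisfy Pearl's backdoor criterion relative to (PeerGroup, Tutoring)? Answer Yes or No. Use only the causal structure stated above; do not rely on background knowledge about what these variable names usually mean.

Yes

Backdoor paths from PeerGroup to Tutoring (paths whose first edge points into PeerGroup):
  P1: PeerGroup <- TestScore -> ParentEd <- SchoolQuality -> Motivation -> Tutoring
  P2: PeerGroup <- TestScore -> ParentEd <- SchoolQuality -> Tutoring
  P3: PeerGroup <- TestScore -> ParentEd <- Motivation <- SchoolQuality -> Tutoring
  P4: PeerGroup <- TestScore -> ParentEd <- Motivation -> Tutoring
  P5: PeerGroup <- Motivation <- SchoolQuality -> Tutoring
  P6: PeerGroup <- Motivation -> ParentEd <- SchoolQuality -> Tutoring
  P7: PeerGroup <- Motivation -> Tutoring
Condition 1 (no descendant of PeerGroup in the set): holds — descendants of PeerGroup are {Tutoring}; none are in {Motivation, SchoolQuality, TestScore}.
Condition 2 (every backdoor path blocked by {Motivation, SchoolQuality, TestScore}):
  P1: blocked at fork node TestScore ∈ conditioning set.
  P2: blocked at fork node TestScore ∈ conditioning set.
  P3: blocked at fork node TestScore ∈ conditioning set.
  P4: blocked at fork node TestScore ∈ conditioning set.
  P5: blocked at chain node Motivation ∈ conditioning set.
  P6: blocked at fork node Motivation ∈ conditioning set.
  P7: blocked at fork node Motivation ∈ conditioning set.
{Motivation, SchoolQuality, TestScore} satisfies the backdoor criterion.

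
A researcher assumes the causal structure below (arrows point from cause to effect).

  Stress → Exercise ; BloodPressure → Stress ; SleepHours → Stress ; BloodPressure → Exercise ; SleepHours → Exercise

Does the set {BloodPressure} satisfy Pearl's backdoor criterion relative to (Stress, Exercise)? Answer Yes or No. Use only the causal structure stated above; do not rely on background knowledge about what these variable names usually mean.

No

Backdoor paths from Stress to Exercise (paths whose first edge points into Stress):
  P1: Stress <- SleepHours -> Exercise
  P2: Stress <- BloodPressure -> Exercise
Condition 1 (no descendant of Stress in the set): holds — descendants of Stress are {Exercise}; none are in {BloodPressure}.
Condition 2 (every backdoor path blocked by {BloodPressure}):
  P1: open — no interior node is in the conditioning set.
  P2: blocked at fork node BloodPressure ∈ conditioning set.
{BloodPressure} does not satisfy the backdoor criterion.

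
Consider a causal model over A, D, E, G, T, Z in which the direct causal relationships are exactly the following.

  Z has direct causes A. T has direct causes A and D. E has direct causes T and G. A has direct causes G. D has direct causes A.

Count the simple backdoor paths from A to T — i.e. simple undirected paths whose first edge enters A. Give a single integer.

A backdoor path from A to T is any simple undirected path whose first edge points into A (i.e. leaves A via a parent).
Parents of A: {G}.
Enumerating:
  P1: A <- G -> E <- T
That exhausts the simple backdoor paths. Count: 1.

1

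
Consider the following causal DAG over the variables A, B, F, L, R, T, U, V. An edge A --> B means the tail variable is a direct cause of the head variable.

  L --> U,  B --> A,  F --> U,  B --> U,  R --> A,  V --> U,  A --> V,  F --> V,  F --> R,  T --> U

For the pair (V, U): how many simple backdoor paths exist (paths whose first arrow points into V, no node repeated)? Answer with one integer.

A backdoor path from V to U is any simple undirected path whose first edge points into V (i.e. leaves V via a parent).
Parents of V: {A, F}.
Enumerating:
  P1: V <- F -> R -> A <- B -> U
  P2: V <- F -> U
  P3: V <- A <- B -> U
  P4: V <- A <- R <- F -> U
That exhausts the simple backdoor paths. Count: 4.

4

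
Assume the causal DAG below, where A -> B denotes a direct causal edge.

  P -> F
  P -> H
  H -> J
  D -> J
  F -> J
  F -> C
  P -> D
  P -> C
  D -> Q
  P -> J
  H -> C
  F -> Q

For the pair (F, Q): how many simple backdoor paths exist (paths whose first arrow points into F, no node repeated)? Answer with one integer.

A backdoor path from F to Q is any simple undirected path whose first edge points into F (i.e. leaves F via a parent).
Parents of F: {P}.
Enumerating:
  P1: F <- P -> H -> J <- D -> Q
  P2: F <- P -> D -> Q
  P3: F <- P -> J <- D -> Q
  P4: F <- P -> C <- H -> J <- D -> Q
That exhausts the simple backdoor paths. Count: 4.

4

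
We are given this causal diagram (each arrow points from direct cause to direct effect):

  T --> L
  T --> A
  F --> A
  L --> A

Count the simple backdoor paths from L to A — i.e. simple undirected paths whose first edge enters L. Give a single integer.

1

A backdoor path from L to A is any simple undirected path whose first edge points into L (i.e. leaves L via a parent).
Parents of L: {T}.
Enumerating:
  P1: L <- T -> A
That exhausts the simple backdoor paths. Count: 1.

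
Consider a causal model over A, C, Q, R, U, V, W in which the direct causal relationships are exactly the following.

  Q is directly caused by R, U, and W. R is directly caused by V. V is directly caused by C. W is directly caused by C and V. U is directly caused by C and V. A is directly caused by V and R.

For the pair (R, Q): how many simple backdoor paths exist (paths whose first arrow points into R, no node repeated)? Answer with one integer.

A backdoor path from R to Q is any simple undirected path whose first edge points into R (i.e. leaves R via a parent).
Parents of R: {V}.
Enumerating:
  P1: R <- V <- C -> U -> Q
  P2: R <- V <- C -> W -> Q
  P3: R <- V -> U <- C -> W -> Q
  P4: R <- V -> U -> Q
  P5: R <- V -> W <- C -> U -> Q
  P6: R <- V -> W -> Q
That exhausts the simple backdoor paths. Count: 6.

6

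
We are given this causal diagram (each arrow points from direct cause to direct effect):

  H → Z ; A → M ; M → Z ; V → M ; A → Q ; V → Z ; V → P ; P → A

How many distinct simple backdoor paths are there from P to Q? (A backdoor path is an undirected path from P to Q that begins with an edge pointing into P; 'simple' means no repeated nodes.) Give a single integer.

A backdoor path from P to Q is any simple undirected path whose first edge points into P (i.e. leaves P via a parent).
Parents of P: {V}.
Enumerating:
  P1: P <- V -> M <- A -> Q
  P2: P <- V -> Z <- M <- A -> Q
That exhausts the simple backdoor paths. Count: 2.

2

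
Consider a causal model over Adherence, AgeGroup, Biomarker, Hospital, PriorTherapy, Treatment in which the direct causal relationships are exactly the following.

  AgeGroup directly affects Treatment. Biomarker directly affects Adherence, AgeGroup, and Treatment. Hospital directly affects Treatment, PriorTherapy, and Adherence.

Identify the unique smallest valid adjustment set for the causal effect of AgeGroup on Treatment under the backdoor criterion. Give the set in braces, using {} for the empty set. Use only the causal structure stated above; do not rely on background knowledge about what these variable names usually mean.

{Biomarker}

Variables eligible for adjustment (non-descendants of AgeGroup, excluding AgeGroup and Treatment): {Adherence, Biomarker, Hospital, PriorTherapy}.
Backdoor paths from AgeGroup to Treatment:
  P1: AgeGroup <- Biomarker -> Adherence <- Hospital -> Treatment
  P2: AgeGroup <- Biomarker -> Treatment
The empty set is not sufficient: P2 (AgeGroup <- Biomarker -> Treatment) has no collider blocking it and no conditioned non-collider, so it is open.
Try {Biomarker}:
  P1: blocked at fork node Biomarker ∈ conditioning set.
  P2: blocked at fork node Biomarker ∈ conditioning set.
{Biomarker} contains no descendant of AgeGroup and blocks every backdoor path.
No other singleton works — e.g. {Hospital} leaves P2 open — so {Biomarker} is the unique smallest valid adjustment set.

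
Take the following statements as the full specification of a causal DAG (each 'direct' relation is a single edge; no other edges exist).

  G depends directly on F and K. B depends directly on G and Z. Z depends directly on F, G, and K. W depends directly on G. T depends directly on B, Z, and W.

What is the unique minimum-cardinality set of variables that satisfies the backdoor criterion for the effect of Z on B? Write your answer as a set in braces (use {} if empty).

Variables eligible for adjustment (non-descendants of Z, excluding Z and B): {F, G, K, W}.
Backdoor paths from Z to B:
  P1: Z <- K -> G -> B
  P2: Z <- K -> G -> W -> T <- B
  P3: Z <- F -> G -> B
  P4: Z <- F -> G -> W -> T <- B
  P5: Z <- G -> B
  P6: Z <- G -> W -> T <- B
The empty set is not sufficient: P1 (Z <- K -> G -> B) has no collider blocking it and no conditioned non-collider, so it is open.
Try {G}:
  P1: blocked at chain node G ∈ conditioning set.
  P2: blocked at chain node G ∈ conditioning set.
  P3: blocked at chain node G ∈ conditioning set.
  P4: blocked at chain node G ∈ conditioning set.
  P5: blocked at fork node G ∈ conditioning set.
  P6: blocked at fork node G ∈ conditioning set.
{G} contains no descendant of Z and blocks every backdoor path.
No other singleton works — e.g. {K} leaves P3 open — so {G} is the unique smallest valid adjustment set.

{G}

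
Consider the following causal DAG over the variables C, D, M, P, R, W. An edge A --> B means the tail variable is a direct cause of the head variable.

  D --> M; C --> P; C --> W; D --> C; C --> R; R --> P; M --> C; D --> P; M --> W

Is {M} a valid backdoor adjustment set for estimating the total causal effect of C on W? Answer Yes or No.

Yes

Backdoor paths from C to W (paths whose first edge points into C):
  P1: C <- D -> M -> W
  P2: C <- M -> W
Condition 1 (no descendant of C in the set): holds — descendants of C are {P, R, W}; none are in {M}.
Condition 2 (every backdoor path blocked by {M}):
  P1: blocked at chain node M ∈ conditioning set.
  P2: blocked at fork node M ∈ conditioning set.
{M} satisfies the backdoor criterion.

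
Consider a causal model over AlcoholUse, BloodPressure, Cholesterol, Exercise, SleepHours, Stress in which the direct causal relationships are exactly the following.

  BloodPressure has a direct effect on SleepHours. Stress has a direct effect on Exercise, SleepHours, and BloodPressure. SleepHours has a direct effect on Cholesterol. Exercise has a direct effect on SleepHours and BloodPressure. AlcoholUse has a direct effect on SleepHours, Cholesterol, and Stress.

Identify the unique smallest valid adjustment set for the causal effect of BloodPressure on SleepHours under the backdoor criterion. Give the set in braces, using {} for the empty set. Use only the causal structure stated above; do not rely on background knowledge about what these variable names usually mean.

{Exercise, Stress}

Variables eligible for adjustment (non-descendants of BloodPressure, excluding BloodPressure and SleepHours): {AlcoholUse, Exercise, Stress}.
Backdoor paths from BloodPressure to SleepHours:
  P1: BloodPressure <- Stress <- AlcoholUse -> SleepHours
  P2: BloodPressure <- Stress <- AlcoholUse -> Cholesterol <- SleepHours
  P3: BloodPressure <- Stress -> Exercise -> SleepHours
  P4: BloodPressure <- Stress -> SleepHours
  P5: BloodPressure <- Exercise <- Stress <- AlcoholUse -> SleepHours
  P6: BloodPressure <- Exercise <- Stress <- AlcoholUse -> Cholesterol <- SleepHours
  P7: BloodPressure <- Exercise <- Stress -> SleepHours
  P8: BloodPressure <- Exercise -> SleepHours
The empty set is not sufficient: P1 (BloodPressure <- Stress <- AlcoholUse -> SleepHours) has no collider blocking it and no conditioned non-collider, so it is open.
Try {Exercise, Stress}:
  P1: blocked at chain node Stress ∈ conditioning set.
  P2: blocked at chain node Stress ∈ conditioning set.
  P3: blocked at fork node Stress ∈ conditioning set.
  P4: blocked at fork node Stress ∈ conditioning set.
  P5: blocked at chain node Exercise ∈ conditioning set.
  P6: blocked at chain node Exercise ∈ conditioning set.
  P7: blocked at chain node Exercise ∈ conditioning set.
  P8: blocked at fork node Exercise ∈ conditioning set.
{Exercise, Stress} contains no descendant of BloodPressure and blocks every backdoor path.
Every element of {Exercise, Stress} is needed (dropping Exercise leaves P8 open; dropping Stress leaves P1 open), so no proper subset is valid.
Among all size-2 subsets of the eligible variables, only {Exercise, Stress} blocks every backdoor path, so it is the unique smallest valid adjustment set.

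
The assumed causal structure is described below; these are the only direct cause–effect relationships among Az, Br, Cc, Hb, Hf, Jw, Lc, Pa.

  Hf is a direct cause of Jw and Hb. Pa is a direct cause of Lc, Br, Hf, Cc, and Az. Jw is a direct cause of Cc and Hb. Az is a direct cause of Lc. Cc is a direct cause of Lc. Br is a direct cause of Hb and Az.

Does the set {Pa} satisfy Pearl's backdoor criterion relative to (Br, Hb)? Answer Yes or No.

Yes

Backdoor paths from Br to Hb (paths whose first edge points into Br):
  P1: Br <- Pa -> Hf -> Jw -> Hb
  P2: Br <- Pa -> Hf -> Hb
  P3: Br <- Pa -> Az -> Lc <- Cc <- Jw <- Hf -> Hb
  P4: Br <- Pa -> Az -> Lc <- Cc <- Jw -> Hb
  P5: Br <- Pa -> Cc <- Jw <- Hf -> Hb
  P6: Br <- Pa -> Cc <- Jw -> Hb
  P7: Br <- Pa -> Lc <- Cc <- Jw <- Hf -> Hb
  P8: Br <- Pa -> Lc <- Cc <- Jw -> Hb
Condition 1 (no descendant of Br in the set): holds — descendants of Br are {Az, Hb, Lc}; none are in {Pa}.
Condition 2 (every backdoor path blocked by {Pa}):
  P1: blocked at fork node Pa ∈ conditioning set.
  P2: blocked at fork node Pa ∈ conditioning set.
  P3: blocked at fork node Pa ∈ conditioning set.
  P4: blocked at fork node Pa ∈ conditioning set.
  P5: blocked at fork node Pa ∈ conditioning set.
  P6: blocked at fork node Pa ∈ conditioning set.
  P7: blocked at fork node Pa ∈ conditioning set.
  P8: blocked at fork node Pa ∈ conditioning set.
{Pa} satisfies the backdoor criterion.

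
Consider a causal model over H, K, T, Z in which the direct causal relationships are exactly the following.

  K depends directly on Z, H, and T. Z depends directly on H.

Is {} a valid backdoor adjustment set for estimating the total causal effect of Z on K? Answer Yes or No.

No

Backdoor paths from Z to K (paths whose first edge points into Z):
  P1: Z <- H -> K
Condition 1 (no descendant of Z in the set): holds — descendants of Z are {K}; none are in {}.
Condition 2 (every backdoor path blocked by {}):
  P1: open — no interior node is in the conditioning set.
{} does not satisfy the backdoor criterion.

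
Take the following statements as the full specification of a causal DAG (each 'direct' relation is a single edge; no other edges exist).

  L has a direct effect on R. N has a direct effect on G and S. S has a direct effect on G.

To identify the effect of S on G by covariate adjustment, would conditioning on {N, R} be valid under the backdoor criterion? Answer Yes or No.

Backdoor paths from S to G (paths whose first edge points into S):
  P1: S <- N -> G
Condition 1 (no descendant of S in the set): holds — descendants of S are {G}; none are in {N, R}.
Condition 2 (every backdoor path blocked by {N, R}):
  P1: blocked at fork node N ∈ conditioning set.
{N, R} satisfies the backdoor criterion.

Yes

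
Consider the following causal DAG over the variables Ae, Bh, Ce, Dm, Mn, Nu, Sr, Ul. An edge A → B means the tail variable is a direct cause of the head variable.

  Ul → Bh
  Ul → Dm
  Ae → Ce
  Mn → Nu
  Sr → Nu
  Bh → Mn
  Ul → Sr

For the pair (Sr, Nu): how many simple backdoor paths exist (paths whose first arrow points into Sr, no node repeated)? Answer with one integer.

1

A backdoor path from Sr to Nu is any simple undirected path whose first edge points into Sr (i.e. leaves Sr via a parent).
Parents of Sr: {Ul}.
Enumerating:
  P1: Sr <- Ul -> Bh -> Mn -> Nu
That exhausts the simple backdoor paths. Count: 1.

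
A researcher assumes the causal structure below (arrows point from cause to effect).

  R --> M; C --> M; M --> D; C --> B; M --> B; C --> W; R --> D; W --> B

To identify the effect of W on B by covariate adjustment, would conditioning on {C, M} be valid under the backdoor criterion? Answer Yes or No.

Backdoor paths from W to B (paths whose first edge points into W):
  P1: W <- C -> M -> B
  P2: W <- C -> B
Condition 1 (no descendant of W in the set): holds — descendants of W are {B}; none are in {C, M}.
Condition 2 (every backdoor path blocked by {C, M}):
  P1: blocked at fork node C ∈ conditioning set.
  P2: blocked at fork node C ∈ conditioning set.
{C, M} satisfies the backdoor criterion.

Yes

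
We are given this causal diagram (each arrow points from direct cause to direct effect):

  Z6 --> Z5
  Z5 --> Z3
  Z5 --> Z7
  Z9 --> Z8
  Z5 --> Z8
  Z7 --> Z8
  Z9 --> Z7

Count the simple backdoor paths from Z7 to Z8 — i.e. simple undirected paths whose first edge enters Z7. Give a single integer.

A backdoor path from Z7 to Z8 is any simple undirected path whose first edge points into Z7 (i.e. leaves Z7 via a parent).
Parents of Z7: {Z5, Z9}.
Enumerating:
  P1: Z7 <- Z9 -> Z8
  P2: Z7 <- Z5 -> Z8
That exhausts the simple backdoor paths. Count: 2.

2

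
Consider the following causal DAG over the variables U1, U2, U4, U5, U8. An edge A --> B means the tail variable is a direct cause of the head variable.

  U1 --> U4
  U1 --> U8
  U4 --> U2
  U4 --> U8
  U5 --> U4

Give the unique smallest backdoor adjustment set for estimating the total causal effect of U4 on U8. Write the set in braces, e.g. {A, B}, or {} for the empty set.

{U1}

Variables eligible for adjustment (non-descendants of U4, excluding U4 and U8): {U1, U5}.
Backdoor paths from U4 to U8:
  P1: U4 <- U1 -> U8
The empty set is not sufficient: P1 (U4 <- U1 -> U8) has no collider blocking it and no conditioned non-collider, so it is open.
Try {U1}:
  P1: blocked at fork node U1 ∈ conditioning set.
{U1} contains no descendant of U4 and blocks every backdoor path.
No other singleton works — e.g. {U5} leaves P1 open — so {U1} is the unique smallest valid adjustment set.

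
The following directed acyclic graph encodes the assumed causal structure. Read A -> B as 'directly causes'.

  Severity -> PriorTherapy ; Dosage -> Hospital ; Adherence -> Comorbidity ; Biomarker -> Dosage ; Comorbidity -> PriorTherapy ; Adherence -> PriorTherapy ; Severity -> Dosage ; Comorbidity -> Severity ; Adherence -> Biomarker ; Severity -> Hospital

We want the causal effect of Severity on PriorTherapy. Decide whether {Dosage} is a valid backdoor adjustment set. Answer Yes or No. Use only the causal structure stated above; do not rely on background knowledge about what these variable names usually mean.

Backdoor paths from Severity to PriorTherapy (paths whose first edge points into Severity):
  P1: Severity <- Comorbidity <- Adherence -> PriorTherapy
  P2: Severity <- Comorbidity -> PriorTherapy
Condition 1 (no descendant of Severity in the set): FAILS — Dosage is a descendant of Severity.
Condition 2 (every backdoor path blocked by {Dosage}):
  P1: open — no interior node is in the conditioning set.
  P2: open — no interior node is in the conditioning set.
{Dosage} does not satisfy the backdoor criterion.

No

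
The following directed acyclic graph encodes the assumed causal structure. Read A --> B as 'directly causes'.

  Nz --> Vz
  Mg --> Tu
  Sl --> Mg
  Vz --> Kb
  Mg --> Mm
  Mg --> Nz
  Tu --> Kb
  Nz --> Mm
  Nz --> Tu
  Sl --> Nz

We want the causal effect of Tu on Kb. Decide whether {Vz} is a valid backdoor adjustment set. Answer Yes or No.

Backdoor paths from Tu to Kb (paths whose first edge points into Tu):
  P1: Tu <- Mg <- Sl -> Nz -> Vz -> Kb
  P2: Tu <- Mg -> Nz -> Vz -> Kb
  P3: Tu <- Mg -> Mm <- Nz -> Vz -> Kb
  P4: Tu <- Nz -> Vz -> Kb
Condition 1 (no descendant of Tu in the set): holds — descendants of Tu are {Kb}; none are in {Vz}.
Condition 2 (every backdoor path blocked by {Vz}):
  P1: blocked at chain node Vz ∈ conditioning set.
  P2: blocked at chain node Vz ∈ conditioning set.
  P3: blocked at collider Mm (neither it nor any descendant is in the conditioning set).
  P4: blocked at chain node Vz ∈ conditioning set.
{Vz} satisfies the backdoor criterion.

Yes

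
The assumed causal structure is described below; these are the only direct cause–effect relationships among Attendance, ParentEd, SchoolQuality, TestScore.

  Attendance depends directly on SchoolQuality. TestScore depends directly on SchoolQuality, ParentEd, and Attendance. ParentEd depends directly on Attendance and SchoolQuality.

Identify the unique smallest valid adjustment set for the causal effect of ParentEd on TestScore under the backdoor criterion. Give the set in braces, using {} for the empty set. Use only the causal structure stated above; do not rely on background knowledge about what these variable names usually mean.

{Attendance, SchoolQuality}

Variables eligible for adjustment (non-descendants of ParentEd, excluding ParentEd and TestScore): {Attendance, SchoolQuality}.
Backdoor paths from ParentEd to TestScore:
  P1: ParentEd <- SchoolQuality -> Attendance -> TestScore
  P2: ParentEd <- SchoolQuality -> TestScore
  P3: ParentEd <- Attendance <- SchoolQuality -> TestScore
  P4: ParentEd <- Attendance -> TestScore
The empty set is not sufficient: P1 (ParentEd <- SchoolQuality -> Attendance -> TestScore) has no collider blocking it and no conditioned non-collider, so it is open.
Try {Attendance, SchoolQuality}:
  P1: blocked at fork node SchoolQuality ∈ conditioning set.
  P2: blocked at fork node SchoolQuality ∈ conditioning set.
  P3: blocked at chain node Attendance ∈ conditioning set.
  P4: blocked at fork node Attendance ∈ conditioning set.
{Attendance, SchoolQuality} contains no descendant of ParentEd and blocks every backdoor path.
Every element of {Attendance, SchoolQuality} is needed (dropping Attendance leaves P4 open; dropping SchoolQuality leaves P2 open), so no proper subset is valid.
Among all size-2 subsets of the eligible variables, only {Attendance, SchoolQuality} blocks every backdoor path, so it is the unique smallest valid adjustment set.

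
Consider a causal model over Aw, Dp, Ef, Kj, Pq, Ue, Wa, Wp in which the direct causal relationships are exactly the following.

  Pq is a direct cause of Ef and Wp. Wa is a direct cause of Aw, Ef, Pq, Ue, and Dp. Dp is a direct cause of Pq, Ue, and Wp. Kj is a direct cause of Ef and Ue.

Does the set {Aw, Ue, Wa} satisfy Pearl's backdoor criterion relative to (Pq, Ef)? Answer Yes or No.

No

Backdoor paths from Pq to Ef (paths whose first edge points into Pq):
  P1: Pq <- Wa -> Dp -> Ue <- Kj -> Ef
  P2: Pq <- Wa -> Ue <- Kj -> Ef
  P3: Pq <- Wa -> Ef
  P4: Pq <- Dp <- Wa -> Ue <- Kj -> Ef
  P5: Pq <- Dp <- Wa -> Ef
  P6: Pq <- Dp -> Ue <- Kj -> Ef
  P7: Pq <- Dp -> Ue <- Wa -> Ef
Condition 1 (no descendant of Pq in the set): holds — descendants of Pq are {Ef, Wp}; none are in {Aw, Ue, Wa}.
Condition 2 (every backdoor path blocked by {Aw, Ue, Wa}):
  P1: blocked at fork node Wa ∈ conditioning set.
  P2: blocked at fork node Wa ∈ conditioning set.
  P3: blocked at fork node Wa ∈ conditioning set.
  P4: blocked at fork node Wa ∈ conditioning set.
  P5: blocked at fork node Wa ∈ conditioning set.
  P6: open — collider(s) Ue are conditioned on (or have a conditioned descendant) and no non-collider on the path is in the set.
  P7: blocked at fork node Wa ∈ conditioning set.
{Aw, Ue, Wa} does not satisfy the backdoor criterion.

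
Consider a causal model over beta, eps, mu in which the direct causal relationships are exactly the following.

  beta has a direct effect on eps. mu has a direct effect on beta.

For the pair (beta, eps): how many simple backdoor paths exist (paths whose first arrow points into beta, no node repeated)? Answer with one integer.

A backdoor path from beta to eps is any simple undirected path whose first edge points into beta (i.e. leaves beta via a parent).
Parents of beta: {mu}.
No simple path from any parent of beta reaches eps without revisiting beta, so there are no backdoor paths.

0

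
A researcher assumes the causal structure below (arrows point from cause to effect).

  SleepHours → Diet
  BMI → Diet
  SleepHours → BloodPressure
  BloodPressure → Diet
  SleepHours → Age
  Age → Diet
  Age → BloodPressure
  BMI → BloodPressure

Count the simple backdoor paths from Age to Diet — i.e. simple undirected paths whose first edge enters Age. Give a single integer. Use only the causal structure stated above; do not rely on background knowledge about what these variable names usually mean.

3

A backdoor path from Age to Diet is any simple undirected path whose first edge points into Age (i.e. leaves Age via a parent).
Parents of Age: {SleepHours}.
Enumerating:
  P1: Age <- SleepHours -> BloodPressure <- BMI -> Diet
  P2: Age <- SleepHours -> BloodPressure -> Diet
  P3: Age <- SleepHours -> Diet
That exhausts the simple backdoor paths. Count: 3.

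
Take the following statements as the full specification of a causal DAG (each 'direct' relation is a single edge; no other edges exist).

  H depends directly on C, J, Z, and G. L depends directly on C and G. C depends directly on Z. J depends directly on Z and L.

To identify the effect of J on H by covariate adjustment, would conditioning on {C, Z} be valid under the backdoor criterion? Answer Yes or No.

Backdoor paths from J to H (paths whose first edge points into J):
  P1: J <- Z -> C -> L <- G -> H
  P2: J <- Z -> C -> H
  P3: J <- Z -> H
  P4: J <- L <- C <- Z -> H
  P5: J <- L <- C -> H
  P6: J <- L <- G -> H
Condition 1 (no descendant of J in the set): holds — descendants of J are {H}; none are in {C, Z}.
Condition 2 (every backdoor path blocked by {C, Z}):
  P1: blocked at fork node Z ∈ conditioning set.
  P2: blocked at fork node Z ∈ conditioning set.
  P3: blocked at fork node Z ∈ conditioning set.
  P4: blocked at chain node C ∈ conditioning set.
  P5: blocked at fork node C ∈ conditioning set.
  P6: open — no interior node is in the conditioning set.
{C, Z} does not satisfy the backdoor criterion.

No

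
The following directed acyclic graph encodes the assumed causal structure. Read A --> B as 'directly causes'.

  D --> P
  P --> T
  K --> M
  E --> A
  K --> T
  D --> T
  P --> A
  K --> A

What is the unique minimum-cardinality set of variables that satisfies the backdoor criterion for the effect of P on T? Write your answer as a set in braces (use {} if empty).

{D}

Variables eligible for adjustment (non-descendants of P, excluding P and T): {D, E, K, M}.
Backdoor paths from P to T:
  P1: P <- D -> T
The empty set is not sufficient: P1 (P <- D -> T) has no collider blocking it and no conditioned non-collider, so it is open.
Try {D}:
  P1: blocked at fork node D ∈ conditioning set.
{D} contains no descendant of P and blocks every backdoor path.
No other singleton works — e.g. {K} leaves P1 open — so {D} is the unique smallest valid adjustment set.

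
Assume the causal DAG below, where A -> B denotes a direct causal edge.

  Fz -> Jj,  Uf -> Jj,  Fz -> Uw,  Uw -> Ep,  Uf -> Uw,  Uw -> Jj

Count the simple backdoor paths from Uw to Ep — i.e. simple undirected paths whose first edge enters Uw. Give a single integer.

A backdoor path from Uw to Ep is any simple undirected path whose first edge points into Uw (i.e. leaves Uw via a parent).
Parents of Uw: {Fz, Uf}.
No simple path from any parent of Uw reaches Ep without revisiting Uw, so there are no backdoor paths.

0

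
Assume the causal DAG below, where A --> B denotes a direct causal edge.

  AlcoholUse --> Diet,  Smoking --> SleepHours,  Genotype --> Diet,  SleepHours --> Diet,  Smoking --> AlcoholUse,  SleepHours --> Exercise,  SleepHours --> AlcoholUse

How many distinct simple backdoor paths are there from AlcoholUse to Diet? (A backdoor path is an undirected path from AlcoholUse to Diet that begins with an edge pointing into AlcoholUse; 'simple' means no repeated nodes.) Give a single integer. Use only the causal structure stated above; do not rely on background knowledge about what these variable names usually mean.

2

A backdoor path from AlcoholUse to Diet is any simple undirected path whose first edge points into AlcoholUse (i.e. leaves AlcoholUse via a parent).
Parents of AlcoholUse: {SleepHours, Smoking}.
Enumerating:
  P1: AlcoholUse <- Smoking -> SleepHours -> Diet
  P2: AlcoholUse <- SleepHours -> Diet
That exhausts the simple backdoor paths. Count: 2.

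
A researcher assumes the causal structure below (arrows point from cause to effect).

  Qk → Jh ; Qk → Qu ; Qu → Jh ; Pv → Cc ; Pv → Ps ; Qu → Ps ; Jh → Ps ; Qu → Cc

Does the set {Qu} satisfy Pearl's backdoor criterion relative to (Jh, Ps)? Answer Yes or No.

Yes

Backdoor paths from Jh to Ps (paths whose first edge points into Jh):
  P1: Jh <- Qk -> Qu -> Cc <- Pv -> Ps
  P2: Jh <- Qk -> Qu -> Ps
  P3: Jh <- Qu -> Cc <- Pv -> Ps
  P4: Jh <- Qu -> Ps
Condition 1 (no descendant of Jh in the set): holds — descendants of Jh are {Ps}; none are in {Qu}.
Condition 2 (every backdoor path blocked by {Qu}):
  P1: blocked at chain node Qu ∈ conditioning set.
  P2: blocked at chain node Qu ∈ conditioning set.
  P3: blocked at fork node Qu ∈ conditioning set.
  P4: blocked at fork node Qu ∈ conditioning set.
{Qu} satisfies the backdoor criterion.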